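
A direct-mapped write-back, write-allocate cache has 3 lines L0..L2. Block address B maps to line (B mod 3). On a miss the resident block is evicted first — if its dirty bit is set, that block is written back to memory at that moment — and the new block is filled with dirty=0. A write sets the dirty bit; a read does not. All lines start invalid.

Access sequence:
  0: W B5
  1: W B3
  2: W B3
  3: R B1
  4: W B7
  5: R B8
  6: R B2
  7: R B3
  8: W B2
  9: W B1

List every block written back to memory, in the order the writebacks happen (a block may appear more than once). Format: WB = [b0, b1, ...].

WB = [5, 7]

0: W B5 → L2 miss [D]
1: W B3 → L0 miss [D]
2: W B3 → L0 hit [D]
3: R B1 → L1 miss [-]
4: W B7 → L1 miss [D]
5: R B8 → L2 miss wb→B5 [-]
6: R B2 → L2 miss [-]
7: R B3 → L0 hit [D]
8: W B2 → L2 hit [D]
9: W B1 → L1 miss wb→B7 [D]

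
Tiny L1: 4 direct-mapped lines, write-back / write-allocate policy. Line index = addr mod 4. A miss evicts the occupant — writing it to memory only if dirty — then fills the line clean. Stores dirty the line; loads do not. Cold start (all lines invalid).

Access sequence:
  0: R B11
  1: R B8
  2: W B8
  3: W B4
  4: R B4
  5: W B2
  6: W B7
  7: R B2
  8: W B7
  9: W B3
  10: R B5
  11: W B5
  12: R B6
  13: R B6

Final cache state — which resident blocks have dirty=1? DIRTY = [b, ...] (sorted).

0: R B11 → L3 miss [-]
1: R B8 → L0 miss [-]
2: W B8 → L0 hit [D]
3: W B4 → L0 miss wb→B8 [D]
4: R B4 → L0 hit [D]
5: W B2 → L2 miss [D]
6: W B7 → L3 miss [D]
7: R B2 → L2 hit [D]
8: W B7 → L3 hit [D]
9: W B3 → L3 miss wb→B7 [D]
10: R B5 → L1 miss [-]
11: W B5 → L1 hit [D]
12: R B6 → L2 miss wb→B2 [-]
13: R B6 → L2 hit [-]

DIRTY = [3, 4, 5]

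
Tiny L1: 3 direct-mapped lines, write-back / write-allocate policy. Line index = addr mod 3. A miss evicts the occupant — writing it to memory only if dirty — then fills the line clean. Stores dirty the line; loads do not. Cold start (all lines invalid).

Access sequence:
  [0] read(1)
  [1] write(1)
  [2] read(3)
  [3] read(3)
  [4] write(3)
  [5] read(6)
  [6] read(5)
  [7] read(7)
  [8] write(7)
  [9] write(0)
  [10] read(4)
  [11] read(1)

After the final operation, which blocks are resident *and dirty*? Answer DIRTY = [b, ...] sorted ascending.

DIRTY = [0]

0: R B1 → L1 miss [-]
1: W B1 → L1 hit [D]
2: R B3 → L0 miss [-]
3: R B3 → L0 hit [-]
4: W B3 → L0 hit [D]
5: R B6 → L0 miss wb→B3 [-]
6: R B5 → L2 miss [-]
7: R B7 → L1 miss wb→B1 [-]
8: W B7 → L1 hit [D]
9: W B0 → L0 miss [D]
10: R B4 → L1 miss wb→B7 [-]
11: R B1 → L1 miss [-]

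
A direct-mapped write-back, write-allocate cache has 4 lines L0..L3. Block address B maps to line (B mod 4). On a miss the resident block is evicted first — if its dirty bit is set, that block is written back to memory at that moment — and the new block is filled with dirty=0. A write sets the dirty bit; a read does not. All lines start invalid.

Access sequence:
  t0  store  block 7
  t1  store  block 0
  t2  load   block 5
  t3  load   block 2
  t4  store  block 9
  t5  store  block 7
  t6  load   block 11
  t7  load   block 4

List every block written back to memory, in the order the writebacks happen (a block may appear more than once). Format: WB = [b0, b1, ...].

WB = [7, 0]

0: W B7 → L3 miss [D]
1: W B0 → L0 miss [D]
2: R B5 → L1 miss [-]
3: R B2 → L2 miss [-]
4: W B9 → L1 miss [D]
5: W B7 → L3 hit [D]
6: R B11 → L3 miss wb→B7 [-]
7: R B4 → L0 miss wb→B0 [-]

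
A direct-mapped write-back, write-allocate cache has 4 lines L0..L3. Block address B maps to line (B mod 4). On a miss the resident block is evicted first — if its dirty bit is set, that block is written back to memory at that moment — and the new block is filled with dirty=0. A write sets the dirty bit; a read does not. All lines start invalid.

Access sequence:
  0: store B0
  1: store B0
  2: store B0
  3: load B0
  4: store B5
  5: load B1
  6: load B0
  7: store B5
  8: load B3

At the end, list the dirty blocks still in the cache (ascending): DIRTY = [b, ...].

DIRTY = [0, 5]

0: W B0 -> L0 miss  d=D]
1: W B0 -> L0 hit  d=D]
2: W B0 -> L0 hit  d=D]
3: R B0 -> L0 hit  d=D]
4: W B5 -> L1 miss  d=D]
5: R B1 -> L1 miss wb->B5  d=-]
6: R B0 -> L0 hit  d=D]
7: W B5 -> L1 miss  d=D]
8: R B3 -> L3 miss  d=-]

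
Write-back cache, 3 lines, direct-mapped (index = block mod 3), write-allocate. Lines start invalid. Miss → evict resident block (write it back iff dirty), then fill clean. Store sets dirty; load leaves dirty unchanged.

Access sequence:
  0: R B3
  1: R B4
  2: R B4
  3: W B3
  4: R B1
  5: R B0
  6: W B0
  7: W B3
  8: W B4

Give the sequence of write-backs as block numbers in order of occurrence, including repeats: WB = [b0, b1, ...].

  0 | R B3 → L0 miss [-]
  1 | R B4 → L1 miss [-]
  2 | R B4 → L1 hit [-]
  3 | W B3 → L0 hit [D]
  4 | R B1 → L1 miss [-]
  5 | R B0 → L0 miss wb→B3 [-]
  6 | W B0 → L0 hit [D]
  7 | W B3 → L0 miss wb→B0 [D]
  8 | W B4 → L1 miss [D]

WB = [3, 0]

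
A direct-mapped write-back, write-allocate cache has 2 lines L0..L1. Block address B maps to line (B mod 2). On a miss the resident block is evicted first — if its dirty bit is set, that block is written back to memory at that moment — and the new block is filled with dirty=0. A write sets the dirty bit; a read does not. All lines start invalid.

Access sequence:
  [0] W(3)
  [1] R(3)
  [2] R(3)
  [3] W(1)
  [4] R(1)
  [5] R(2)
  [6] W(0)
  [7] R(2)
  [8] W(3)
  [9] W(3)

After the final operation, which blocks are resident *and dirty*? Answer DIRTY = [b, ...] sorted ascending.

0: W B3 → L1 miss [D]
1: R B3 → L1 hit [D]
2: R B3 → L1 hit [D]
3: W B1 → L1 miss wb→B3 [D]
4: R B1 → L1 hit [D]
5: R B2 → L0 miss [-]
6: W B0 → L0 miss [D]
7: R B2 → L0 miss wb→B0 [-]
8: W B3 → L1 miss wb→B1 [D]
9: W B3 → L1 hit [D]

DIRTY = [3]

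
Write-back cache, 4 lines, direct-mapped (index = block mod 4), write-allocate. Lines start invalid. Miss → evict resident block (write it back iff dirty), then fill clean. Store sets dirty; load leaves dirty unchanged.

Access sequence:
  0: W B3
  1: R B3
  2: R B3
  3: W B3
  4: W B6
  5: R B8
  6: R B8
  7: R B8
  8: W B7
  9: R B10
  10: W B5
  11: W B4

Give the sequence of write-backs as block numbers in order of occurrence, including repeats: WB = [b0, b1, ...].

0: W B3 -> L3 miss  d=D]
1: R B3 -> L3 hit  d=D]
2: R B3 -> L3 hit  d=D]
3: W B3 -> L3 hit  d=D]
4: W B6 -> L2 miss  d=D]
5: R B8 -> L0 miss  d=-]
6: R B8 -> L0 hit  d=-]
7: R B8 -> L0 hit  d=-]
8: W B7 -> L3 miss wb->B3  d=D]
9: R B10 -> L2 miss wb->B6  d=-]
10: W B5 -> L1 miss  d=D]
11: W B4 -> L0 miss  d=D]

WB = [3, 6]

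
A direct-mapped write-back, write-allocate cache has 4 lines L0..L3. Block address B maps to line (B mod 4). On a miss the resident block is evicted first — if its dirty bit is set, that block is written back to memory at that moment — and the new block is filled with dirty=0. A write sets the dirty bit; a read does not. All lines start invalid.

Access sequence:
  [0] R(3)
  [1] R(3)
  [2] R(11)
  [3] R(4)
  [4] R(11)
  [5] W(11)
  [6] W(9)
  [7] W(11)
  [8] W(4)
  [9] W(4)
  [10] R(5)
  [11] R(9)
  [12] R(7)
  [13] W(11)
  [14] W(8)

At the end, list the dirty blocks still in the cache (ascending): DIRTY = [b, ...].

  0 | R B3 → L3 miss [-]
  1 | R B3 → L3 hit [-]
  2 | R B11 → L3 miss [-]
  3 | R B4 → L0 miss [-]
  4 | R B11 → L3 hit [-]
  5 | W B11 → L3 hit [D]
  6 | W B9 → L1 miss [D]
  7 | W B11 → L3 hit [D]
  8 | W B4 → L0 hit [D]
  9 | W B4 → L0 hit [D]
  10 | R B5 → L1 miss wb→B9 [-]
  11 | R B9 → L1 miss [-]
  12 | R B7 → L3 miss wb→B11 [-]
  13 | W B11 → L3 miss [D]
  14 | W B8 → L0 miss wb→B4 [D]

DIRTY = [8, 11]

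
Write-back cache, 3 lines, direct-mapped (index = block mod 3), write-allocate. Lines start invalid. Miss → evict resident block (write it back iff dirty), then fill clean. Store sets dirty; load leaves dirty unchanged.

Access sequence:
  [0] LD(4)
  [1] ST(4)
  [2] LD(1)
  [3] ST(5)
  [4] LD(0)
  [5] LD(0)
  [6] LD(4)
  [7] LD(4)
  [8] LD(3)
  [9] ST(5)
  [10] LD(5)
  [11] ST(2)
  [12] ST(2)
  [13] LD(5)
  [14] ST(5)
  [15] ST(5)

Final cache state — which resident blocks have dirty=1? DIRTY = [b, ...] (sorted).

  0 | R B4 → L1 miss [-]
  1 | W B4 → L1 hit [D]
  2 | R B1 → L1 miss wb→B4 [-]
  3 | W B5 → L2 miss [D]
  4 | R B0 → L0 miss [-]
  5 | R B0 → L0 hit [-]
  6 | R B4 → L1 miss [-]
  7 | R B4 → L1 hit [-]
  8 | R B3 → L0 miss [-]
  9 | W B5 → L2 hit [D]
  10 | R B5 → L2 hit [D]
  11 | W B2 → L2 miss wb→B5 [D]
  12 | W B2 → L2 hit [D]
  13 | R B5 → L2 miss wb→B2 [-]
  14 | W B5 → L2 hit [D]
  15 | W B5 → L2 hit [D]

DIRTY = [5]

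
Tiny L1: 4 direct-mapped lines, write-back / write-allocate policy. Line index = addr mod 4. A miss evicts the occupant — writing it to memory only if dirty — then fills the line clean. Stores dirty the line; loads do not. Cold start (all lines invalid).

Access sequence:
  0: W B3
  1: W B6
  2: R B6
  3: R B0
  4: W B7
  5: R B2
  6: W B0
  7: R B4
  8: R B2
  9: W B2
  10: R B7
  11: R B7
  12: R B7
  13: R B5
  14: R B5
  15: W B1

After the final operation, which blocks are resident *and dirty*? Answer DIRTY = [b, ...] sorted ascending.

0: W B3 -> L3 miss  d=D]
1: W B6 -> L2 miss  d=D]
2: R B6 -> L2 hit  d=D]
3: R B0 -> L0 miss  d=-]
4: W B7 -> L3 miss wb->B3  d=D]
5: R B2 -> L2 miss wb->B6  d=-]
6: W B0 -> L0 hit  d=D]
7: R B4 -> L0 miss wb->B0  d=-]
8: R B2 -> L2 hit  d=-]
9: W B2 -> L2 hit  d=D]
10: R B7 -> L3 hit  d=D]
11: R B7 -> L3 hit  d=D]
12: R B7 -> L3 hit  d=D]
13: R B5 -> L1 miss  d=-]
14: R B5 -> L1 hit  d=-]
15: W B1 -> L1 miss  d=D]

DIRTY = [1, 2, 7]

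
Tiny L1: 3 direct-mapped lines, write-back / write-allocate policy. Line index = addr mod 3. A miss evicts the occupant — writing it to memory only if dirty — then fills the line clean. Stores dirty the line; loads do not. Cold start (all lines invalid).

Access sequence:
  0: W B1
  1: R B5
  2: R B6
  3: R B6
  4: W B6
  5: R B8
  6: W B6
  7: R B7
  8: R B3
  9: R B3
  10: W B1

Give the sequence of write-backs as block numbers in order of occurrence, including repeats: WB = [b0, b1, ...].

WB = [1, 6]

0: W B1 → L1 miss [D]
1: R B5 → L2 miss [-]
2: R B6 → L0 miss [-]
3: R B6 → L0 hit [-]
4: W B6 → L0 hit [D]
5: R B8 → L2 miss [-]
6: W B6 → L0 hit [D]
7: R B7 → L1 miss wb→B1 [-]
8: R B3 → L0 miss wb→B6 [-]
9: R B3 → L0 hit [-]
10: W B1 → L1 miss [D]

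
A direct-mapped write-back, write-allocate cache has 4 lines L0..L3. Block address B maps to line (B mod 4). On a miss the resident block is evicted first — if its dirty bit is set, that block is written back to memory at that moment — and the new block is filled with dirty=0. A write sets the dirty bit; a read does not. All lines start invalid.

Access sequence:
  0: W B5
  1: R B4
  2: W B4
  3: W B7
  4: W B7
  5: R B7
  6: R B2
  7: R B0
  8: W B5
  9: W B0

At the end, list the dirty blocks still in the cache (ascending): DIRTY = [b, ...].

  0 | W B5 → L1 miss [D]
  1 | R B4 → L0 miss [-]
  2 | W B4 → L0 hit [D]
  3 | W B7 → L3 miss [D]
  4 | W B7 → L3 hit [D]
  5 | R B7 → L3 hit [D]
  6 | R B2 → L2 miss [-]
  7 | R B0 → L0 miss wb→B4 [-]
  8 | W B5 → L1 hit [D]
  9 | W B0 → L0 hit [D]

DIRTY = [0, 5, 7]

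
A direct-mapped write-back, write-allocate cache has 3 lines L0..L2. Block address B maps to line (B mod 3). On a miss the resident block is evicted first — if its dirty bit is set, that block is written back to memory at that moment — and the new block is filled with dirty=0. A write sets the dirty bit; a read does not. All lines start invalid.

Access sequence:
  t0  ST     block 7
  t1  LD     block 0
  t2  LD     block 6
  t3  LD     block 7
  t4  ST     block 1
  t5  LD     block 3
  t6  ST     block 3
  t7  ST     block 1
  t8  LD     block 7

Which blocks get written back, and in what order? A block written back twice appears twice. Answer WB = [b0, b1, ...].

0: W B7 -> L1 miss  d=D]
1: R B0 -> L0 miss  d=-]
2: R B6 -> L0 miss  d=-]
3: R B7 -> L1 hit  d=D]
4: W B1 -> L1 miss wb->B7  d=D]
5: R B3 -> L0 miss  d=-]
6: W B3 -> L0 hit  d=D]
7: W B1 -> L1 hit  d=D]
8: R B7 -> L1 miss wb->B1  d=-]

WB = [7, 1]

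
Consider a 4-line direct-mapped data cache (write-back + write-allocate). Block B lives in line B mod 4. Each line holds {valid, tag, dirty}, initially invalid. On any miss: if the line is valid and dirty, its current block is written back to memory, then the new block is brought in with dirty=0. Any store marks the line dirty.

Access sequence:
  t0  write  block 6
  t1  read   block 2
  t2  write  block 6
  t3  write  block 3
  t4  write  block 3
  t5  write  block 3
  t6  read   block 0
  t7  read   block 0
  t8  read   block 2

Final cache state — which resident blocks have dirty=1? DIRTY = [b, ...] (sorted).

DIRTY = [3]

0: W B6 -> L2 miss  d=D]
1: R B2 -> L2 miss wb->B6  d=-]
2: W B6 -> L2 miss  d=D]
3: W B3 -> L3 miss  d=D]
4: W B3 -> L3 hit  d=D]
5: W B3 -> L3 hit  d=D]
6: R B0 -> L0 miss  d=-]
7: R B0 -> L0 hit  d=-]
8: R B2 -> L2 miss wb->B6  d=-]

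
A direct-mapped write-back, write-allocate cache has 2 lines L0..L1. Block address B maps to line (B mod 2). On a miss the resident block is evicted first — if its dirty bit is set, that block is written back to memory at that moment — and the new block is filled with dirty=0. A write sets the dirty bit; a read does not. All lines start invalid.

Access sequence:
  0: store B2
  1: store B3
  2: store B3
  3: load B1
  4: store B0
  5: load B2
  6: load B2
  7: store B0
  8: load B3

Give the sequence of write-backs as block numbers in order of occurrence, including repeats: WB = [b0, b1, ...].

WB = [3, 2, 0]

0: W B2 → L0 miss [D]
1: W B3 → L1 miss [D]
2: W B3 → L1 hit [D]
3: R B1 → L1 miss wb→B3 [-]
4: W B0 → L0 miss wb→B2 [D]
5: R B2 → L0 miss wb→B0 [-]
6: R B2 → L0 hit [-]
7: W B0 → L0 miss [D]
8: R B3 → L1 miss [-]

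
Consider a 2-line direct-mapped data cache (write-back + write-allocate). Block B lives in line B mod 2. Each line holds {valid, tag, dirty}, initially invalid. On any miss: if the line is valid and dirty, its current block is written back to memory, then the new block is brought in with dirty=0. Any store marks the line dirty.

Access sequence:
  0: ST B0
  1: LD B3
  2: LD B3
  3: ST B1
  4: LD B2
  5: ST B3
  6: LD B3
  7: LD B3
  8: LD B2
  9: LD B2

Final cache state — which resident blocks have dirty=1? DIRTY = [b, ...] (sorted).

  0 | W B0 → L0 miss [D]
  1 | R B3 → L1 miss [-]
  2 | R B3 → L1 hit [-]
  3 | W B1 → L1 miss [D]
  4 | R B2 → L0 miss wb→B0 [-]
  5 | W B3 → L1 miss wb→B1 [D]
  6 | R B3 → L1 hit [D]
  7 | R B3 → L1 hit [D]
  8 | R B2 → L0 hit [-]
  9 | R B2 → L0 hit [-]

DIRTY = [3]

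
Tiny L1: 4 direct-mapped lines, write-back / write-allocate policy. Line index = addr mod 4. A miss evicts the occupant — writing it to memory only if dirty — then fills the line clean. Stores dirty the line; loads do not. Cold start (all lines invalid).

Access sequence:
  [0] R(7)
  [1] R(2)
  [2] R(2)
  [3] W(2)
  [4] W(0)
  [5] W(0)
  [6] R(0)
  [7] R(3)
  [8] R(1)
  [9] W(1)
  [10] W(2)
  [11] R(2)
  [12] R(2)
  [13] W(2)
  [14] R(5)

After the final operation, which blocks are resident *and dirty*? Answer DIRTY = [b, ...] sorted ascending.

DIRTY = [0, 2]

  0 | R B7 → L3 miss [-]
  1 | R B2 → L2 miss [-]
  2 | R B2 → L2 hit [-]
  3 | W B2 → L2 hit [D]
  4 | W B0 → L0 miss [D]
  5 | W B0 → L0 hit [D]
  6 | R B0 → L0 hit [D]
  7 | R B3 → L3 miss [-]
  8 | R B1 → L1 miss [-]
  9 | W B1 → L1 hit [D]
  10 | W B2 → L2 hit [D]
  11 | R B2 → L2 hit [D]
  12 | R B2 → L2 hit [D]
  13 | W B2 → L2 hit [D]
  14 | R B5 → L1 miss wb→B1 [-]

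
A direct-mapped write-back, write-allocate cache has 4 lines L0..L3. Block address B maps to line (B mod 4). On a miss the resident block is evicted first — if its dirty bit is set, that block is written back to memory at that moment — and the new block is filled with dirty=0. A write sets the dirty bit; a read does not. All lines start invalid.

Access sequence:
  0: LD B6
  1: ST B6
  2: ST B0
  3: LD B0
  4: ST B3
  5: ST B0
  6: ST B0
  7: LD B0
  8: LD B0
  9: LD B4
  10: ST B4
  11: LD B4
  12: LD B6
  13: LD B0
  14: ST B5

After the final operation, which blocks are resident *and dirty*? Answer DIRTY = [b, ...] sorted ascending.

0: R B6 → L2 miss [-]
1: W B6 → L2 hit [D]
2: W B0 → L0 miss [D]
3: R B0 → L0 hit [D]
4: W B3 → L3 miss [D]
5: W B0 → L0 hit [D]
6: W B0 → L0 hit [D]
7: R B0 → L0 hit [D]
8: R B0 → L0 hit [D]
9: R B4 → L0 miss wb→B0 [-]
10: W B4 → L0 hit [D]
11: R B4 → L0 hit [D]
12: R B6 → L2 hit [D]
13: R B0 → L0 miss wb→B4 [-]
14: W B5 → L1 miss [D]

DIRTY = [3, 5, 6]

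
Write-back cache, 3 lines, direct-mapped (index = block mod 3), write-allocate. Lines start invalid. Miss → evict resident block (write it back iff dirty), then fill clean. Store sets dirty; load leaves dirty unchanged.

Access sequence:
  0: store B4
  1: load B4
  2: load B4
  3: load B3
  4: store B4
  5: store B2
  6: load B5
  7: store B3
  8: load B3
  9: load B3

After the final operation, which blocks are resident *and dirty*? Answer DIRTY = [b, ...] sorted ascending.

0: W B4 -> L1 miss  d=D]
1: R B4 -> L1 hit  d=D]
2: R B4 -> L1 hit  d=D]
3: R B3 -> L0 miss  d=-]
4: W B4 -> L1 hit  d=D]
5: W B2 -> L2 miss  d=D]
6: R B5 -> L2 miss wb->B2  d=-]
7: W B3 -> L0 hit  d=D]
8: R B3 -> L0 hit  d=D]
9: R B3 -> L0 hit  d=D]

DIRTY = [3, 4]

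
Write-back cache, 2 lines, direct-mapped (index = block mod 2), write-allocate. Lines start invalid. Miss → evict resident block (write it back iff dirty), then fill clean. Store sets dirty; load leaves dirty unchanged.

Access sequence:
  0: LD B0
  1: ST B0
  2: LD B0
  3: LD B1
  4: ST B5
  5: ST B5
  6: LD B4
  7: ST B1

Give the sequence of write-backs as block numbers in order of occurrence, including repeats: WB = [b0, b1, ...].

  0 | R B0 → L0 miss [-]
  1 | W B0 → L0 hit [D]
  2 | R B0 → L0 hit [D]
  3 | R B1 → L1 miss [-]
  4 | W B5 → L1 miss [D]
  5 | W B5 → L1 hit [D]
  6 | R B4 → L0 miss wb→B0 [-]
  7 | W B1 → L1 miss wb→B5 [D]

WB = [0, 5]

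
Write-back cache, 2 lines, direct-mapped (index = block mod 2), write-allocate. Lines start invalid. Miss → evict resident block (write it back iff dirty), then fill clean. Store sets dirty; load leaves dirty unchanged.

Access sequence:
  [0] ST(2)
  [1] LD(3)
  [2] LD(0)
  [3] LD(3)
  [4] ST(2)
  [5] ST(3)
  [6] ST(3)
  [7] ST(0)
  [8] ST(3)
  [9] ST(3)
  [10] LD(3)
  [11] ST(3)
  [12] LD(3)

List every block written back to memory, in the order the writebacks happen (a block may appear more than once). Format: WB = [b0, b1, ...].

WB = [2, 2]

0: W B2 -> L0 miss  d=D]
1: R B3 -> L1 miss  d=-]
2: R B0 -> L0 miss wb->B2  d=-]
3: R B3 -> L1 hit  d=-]
4: W B2 -> L0 miss  d=D]
5: W B3 -> L1 hit  d=D]
6: W B3 -> L1 hit  d=D]
7: W B0 -> L0 miss wb->B2  d=D]
8: W B3 -> L1 hit  d=D]
9: W B3 -> L1 hit  d=D]
10: R B3 -> L1 hit  d=D]
11: W B3 -> L1 hit  d=D]
12: R B3 -> L1 hit  d=D]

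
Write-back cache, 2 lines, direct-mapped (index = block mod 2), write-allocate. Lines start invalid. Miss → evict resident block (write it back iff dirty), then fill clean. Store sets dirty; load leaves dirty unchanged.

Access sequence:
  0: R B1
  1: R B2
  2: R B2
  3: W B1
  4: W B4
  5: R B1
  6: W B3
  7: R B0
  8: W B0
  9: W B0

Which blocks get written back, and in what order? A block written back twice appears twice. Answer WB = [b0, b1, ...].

  0 | R B1 → L1 miss [-]
  1 | R B2 → L0 miss [-]
  2 | R B2 → L0 hit [-]
  3 | W B1 → L1 hit [D]
  4 | W B4 → L0 miss [D]
  5 | R B1 → L1 hit [D]
  6 | W B3 → L1 miss wb→B1 [D]
  7 | R B0 → L0 miss wb→B4 [-]
  8 | W B0 → L0 hit [D]
  9 | W B0 → L0 hit [D]

WB = [1, 4]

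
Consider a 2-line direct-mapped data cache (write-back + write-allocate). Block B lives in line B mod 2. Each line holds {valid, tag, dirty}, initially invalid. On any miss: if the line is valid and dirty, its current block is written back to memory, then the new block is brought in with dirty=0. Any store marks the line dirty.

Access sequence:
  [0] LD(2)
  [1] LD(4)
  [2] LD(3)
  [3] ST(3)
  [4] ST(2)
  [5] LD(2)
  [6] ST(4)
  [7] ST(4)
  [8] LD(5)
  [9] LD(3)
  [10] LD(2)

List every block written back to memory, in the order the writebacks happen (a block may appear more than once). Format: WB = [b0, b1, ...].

WB = [2, 3, 4]

0: R B2 -> L0 miss  d=-]
1: R B4 -> L0 miss  d=-]
2: R B3 -> L1 miss  d=-]
3: W B3 -> L1 hit  d=D]
4: W B2 -> L0 miss  d=D]
5: R B2 -> L0 hit  d=D]
6: W B4 -> L0 miss wb->B2  d=D]
7: W B4 -> L0 hit  d=D]
8: R B5 -> L1 miss wb->B3  d=-]
9: R B3 -> L1 miss  d=-]
10: R B2 -> L0 miss wb->B4  d=-]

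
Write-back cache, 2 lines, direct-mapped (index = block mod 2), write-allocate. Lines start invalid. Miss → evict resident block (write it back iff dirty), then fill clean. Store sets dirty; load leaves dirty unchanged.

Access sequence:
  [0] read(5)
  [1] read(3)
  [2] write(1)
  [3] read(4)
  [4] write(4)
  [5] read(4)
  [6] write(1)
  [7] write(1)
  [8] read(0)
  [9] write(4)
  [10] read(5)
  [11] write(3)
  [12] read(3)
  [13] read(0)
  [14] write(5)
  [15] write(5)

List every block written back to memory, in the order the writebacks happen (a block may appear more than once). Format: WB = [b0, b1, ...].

WB = [4, 1, 4, 3]

  0 | R B5 → L1 miss [-]
  1 | R B3 → L1 miss [-]
  2 | W B1 → L1 miss [D]
  3 | R B4 → L0 miss [-]
  4 | W B4 → L0 hit [D]
  5 | R B4 → L0 hit [D]
  6 | W B1 → L1 hit [D]
  7 | W B1 → L1 hit [D]
  8 | R B0 → L0 miss wb→B4 [-]
  9 | W B4 → L0 miss [D]
  10 | R B5 → L1 miss wb→B1 [-]
  11 | W B3 → L1 miss [D]
  12 | R B3 → L1 hit [D]
  13 | R B0 → L0 miss wb→B4 [-]
  14 | W B5 → L1 miss wb→B3 [D]
  15 | W B5 → L1 hit [D]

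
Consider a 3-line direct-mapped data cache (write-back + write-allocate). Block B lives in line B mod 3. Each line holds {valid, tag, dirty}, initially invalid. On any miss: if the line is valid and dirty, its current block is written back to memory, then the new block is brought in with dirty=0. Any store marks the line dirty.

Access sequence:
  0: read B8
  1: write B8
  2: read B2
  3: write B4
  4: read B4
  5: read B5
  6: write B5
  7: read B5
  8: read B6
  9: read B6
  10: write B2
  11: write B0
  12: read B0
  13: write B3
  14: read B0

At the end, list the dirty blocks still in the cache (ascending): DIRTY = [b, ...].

0: R B8 → L2 miss [-]
1: W B8 → L2 hit [D]
2: R B2 → L2 miss wb→B8 [-]
3: W B4 → L1 miss [D]
4: R B4 → L1 hit [D]
5: R B5 → L2 miss [-]
6: W B5 → L2 hit [D]
7: R B5 → L2 hit [D]
8: R B6 → L0 miss [-]
9: R B6 → L0 hit [-]
10: W B2 → L2 miss wb→B5 [D]
11: W B0 → L0 miss [D]
12: R B0 → L0 hit [D]
13: W B3 → L0 miss wb→B0 [D]
14: R B0 → L0 miss wb→B3 [-]

DIRTY = [2, 4]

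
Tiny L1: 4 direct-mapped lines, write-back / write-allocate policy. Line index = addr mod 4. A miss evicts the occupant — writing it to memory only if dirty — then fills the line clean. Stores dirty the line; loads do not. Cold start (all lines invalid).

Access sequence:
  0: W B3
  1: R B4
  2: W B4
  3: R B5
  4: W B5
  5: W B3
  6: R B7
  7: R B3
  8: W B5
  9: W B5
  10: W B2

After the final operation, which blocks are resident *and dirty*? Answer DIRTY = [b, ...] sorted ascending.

DIRTY = [2, 4, 5]

0: W B3 → L3 miss [D]
1: R B4 → L0 miss [-]
2: W B4 → L0 hit [D]
3: R B5 → L1 miss [-]
4: W B5 → L1 hit [D]
5: W B3 → L3 hit [D]
6: R B7 → L3 miss wb→B3 [-]
7: R B3 → L3 miss [-]
8: W B5 → L1 hit [D]
9: W B5 → L1 hit [D]
10: W B2 → L2 miss [D]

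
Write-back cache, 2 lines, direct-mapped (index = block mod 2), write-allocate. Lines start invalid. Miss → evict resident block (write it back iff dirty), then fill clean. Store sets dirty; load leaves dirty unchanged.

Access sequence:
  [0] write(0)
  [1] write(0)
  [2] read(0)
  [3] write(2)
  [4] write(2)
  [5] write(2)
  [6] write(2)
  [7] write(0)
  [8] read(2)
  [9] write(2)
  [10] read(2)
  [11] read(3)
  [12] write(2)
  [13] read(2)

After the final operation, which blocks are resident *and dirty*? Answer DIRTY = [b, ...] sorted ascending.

0: W B0 → L0 miss [D]
1: W B0 → L0 hit [D]
2: R B0 → L0 hit [D]
3: W B2 → L0 miss wb→B0 [D]
4: W B2 → L0 hit [D]
5: W B2 → L0 hit [D]
6: W B2 → L0 hit [D]
7: W B0 → L0 miss wb→B2 [D]
8: R B2 → L0 miss wb→B0 [-]
9: W B2 → L0 hit [D]
10: R B2 → L0 hit [D]
11: R B3 → L1 miss [-]
12: W B2 → L0 hit [D]
13: R B2 → L0 hit [D]

DIRTY = [2]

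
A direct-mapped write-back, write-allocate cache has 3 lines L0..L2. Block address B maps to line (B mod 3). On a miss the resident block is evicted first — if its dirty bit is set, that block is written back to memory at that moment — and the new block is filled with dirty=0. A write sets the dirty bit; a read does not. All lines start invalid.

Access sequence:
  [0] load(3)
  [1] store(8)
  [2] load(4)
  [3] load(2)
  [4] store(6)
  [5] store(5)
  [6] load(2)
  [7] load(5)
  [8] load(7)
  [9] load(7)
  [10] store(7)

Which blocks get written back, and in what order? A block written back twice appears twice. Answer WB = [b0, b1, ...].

WB = [8, 5]

0: R B3 → L0 miss [-]
1: W B8 → L2 miss [D]
2: R B4 → L1 miss [-]
3: R B2 → L2 miss wb→B8 [-]
4: W B6 → L0 miss [D]
5: W B5 → L2 miss [D]
6: R B2 → L2 miss wb→B5 [-]
7: R B5 → L2 miss [-]
8: R B7 → L1 miss [-]
9: R B7 → L1 hit [-]
10: W B7 → L1 hit [D]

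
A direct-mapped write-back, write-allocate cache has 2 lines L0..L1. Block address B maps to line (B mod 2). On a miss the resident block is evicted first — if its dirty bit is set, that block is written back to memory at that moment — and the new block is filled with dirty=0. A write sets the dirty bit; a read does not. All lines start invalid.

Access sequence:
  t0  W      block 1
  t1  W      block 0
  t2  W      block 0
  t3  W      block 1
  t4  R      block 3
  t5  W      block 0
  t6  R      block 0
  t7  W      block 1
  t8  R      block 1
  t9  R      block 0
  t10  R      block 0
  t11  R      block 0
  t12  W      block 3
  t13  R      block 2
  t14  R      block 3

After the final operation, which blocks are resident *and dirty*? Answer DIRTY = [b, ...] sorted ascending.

DIRTY = [3]

  0 | W B1 → L1 miss [D]
  1 | W B0 → L0 miss [D]
  2 | W B0 → L0 hit [D]
  3 | W B1 → L1 hit [D]
  4 | R B3 → L1 miss wb→B1 [-]
  5 | W B0 → L0 hit [D]
  6 | R B0 → L0 hit [D]
  7 | W B1 → L1 miss [D]
  8 | R B1 → L1 hit [D]
  9 | R B0 → L0 hit [D]
  10 | R B0 → L0 hit [D]
  11 | R B0 → L0 hit [D]
  12 | W B3 → L1 miss wb→B1 [D]
  13 | R B2 → L0 miss wb→B0 [-]
  14 | R B3 → L1 hit [D]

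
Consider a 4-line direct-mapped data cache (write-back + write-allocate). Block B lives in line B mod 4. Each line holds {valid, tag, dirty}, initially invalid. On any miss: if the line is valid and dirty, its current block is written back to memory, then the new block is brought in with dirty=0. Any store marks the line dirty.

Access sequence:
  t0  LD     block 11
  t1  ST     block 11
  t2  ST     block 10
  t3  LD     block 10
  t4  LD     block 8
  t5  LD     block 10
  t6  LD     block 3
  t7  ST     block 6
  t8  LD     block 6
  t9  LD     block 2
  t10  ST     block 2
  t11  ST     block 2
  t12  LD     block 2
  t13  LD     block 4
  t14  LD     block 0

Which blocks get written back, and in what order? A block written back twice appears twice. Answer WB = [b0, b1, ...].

WB = [11, 10, 6]

0: R B11 → L3 miss [-]
1: W B11 → L3 hit [D]
2: W B10 → L2 miss [D]
3: R B10 → L2 hit [D]
4: R B8 → L0 miss [-]
5: R B10 → L2 hit [D]
6: R B3 → L3 miss wb→B11 [-]
7: W B6 → L2 miss wb→B10 [D]
8: R B6 → L2 hit [D]
9: R B2 → L2 miss wb→B6 [-]
10: W B2 → L2 hit [D]
11: W B2 → L2 hit [D]
12: R B2 → L2 hit [D]
13: R B4 → L0 miss [-]
14: R B0 → L0 miss [-]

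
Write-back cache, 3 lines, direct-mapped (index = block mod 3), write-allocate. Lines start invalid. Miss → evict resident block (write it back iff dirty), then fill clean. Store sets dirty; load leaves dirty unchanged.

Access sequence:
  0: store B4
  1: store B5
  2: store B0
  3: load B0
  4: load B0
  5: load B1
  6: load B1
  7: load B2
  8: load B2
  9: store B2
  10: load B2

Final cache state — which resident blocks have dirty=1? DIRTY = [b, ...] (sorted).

DIRTY = [0, 2]

0: W B4 -> L1 miss  d=D]
1: W B5 -> L2 miss  d=D]
2: W B0 -> L0 miss  d=D]
3: R B0 -> L0 hit  d=D]
4: R B0 -> L0 hit  d=D]
5: R B1 -> L1 miss wb->B4  d=-]
6: R B1 -> L1 hit  d=-]
7: R B2 -> L2 miss wb->B5  d=-]
8: R B2 -> L2 hit  d=-]
9: W B2 -> L2 hit  d=D]
10: R B2 -> L2 hit  d=D]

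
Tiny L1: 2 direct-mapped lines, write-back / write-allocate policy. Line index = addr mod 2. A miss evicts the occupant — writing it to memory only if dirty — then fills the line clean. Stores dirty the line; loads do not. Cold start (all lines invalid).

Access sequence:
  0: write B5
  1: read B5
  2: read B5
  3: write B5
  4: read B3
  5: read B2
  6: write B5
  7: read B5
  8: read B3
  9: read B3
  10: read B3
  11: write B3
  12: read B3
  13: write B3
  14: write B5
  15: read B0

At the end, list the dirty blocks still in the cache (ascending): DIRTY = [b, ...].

0: W B5 → L1 miss [D]
1: R B5 → L1 hit [D]
2: R B5 → L1 hit [D]
3: W B5 → L1 hit [D]
4: R B3 → L1 miss wb→B5 [-]
5: R B2 → L0 miss [-]
6: W B5 → L1 miss [D]
7: R B5 → L1 hit [D]
8: R B3 → L1 miss wb→B5 [-]
9: R B3 → L1 hit [-]
10: R B3 → L1 hit [-]
11: W B3 → L1 hit [D]
12: R B3 → L1 hit [D]
13: W B3 → L1 hit [D]
14: W B5 → L1 miss wb→B3 [D]
15: R B0 → L0 miss [-]

DIRTY = [5]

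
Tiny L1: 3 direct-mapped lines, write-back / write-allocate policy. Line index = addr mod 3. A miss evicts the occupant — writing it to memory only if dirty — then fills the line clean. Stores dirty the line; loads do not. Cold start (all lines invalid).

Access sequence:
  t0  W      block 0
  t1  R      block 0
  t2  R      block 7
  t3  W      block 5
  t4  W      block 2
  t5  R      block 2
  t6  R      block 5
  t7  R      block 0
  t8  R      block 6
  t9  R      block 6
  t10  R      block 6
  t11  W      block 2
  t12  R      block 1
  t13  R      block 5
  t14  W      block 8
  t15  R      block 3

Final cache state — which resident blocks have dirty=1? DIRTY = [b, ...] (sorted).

0: W B0 → L0 miss [D]
1: R B0 → L0 hit [D]
2: R B7 → L1 miss [-]
3: W B5 → L2 miss [D]
4: W B2 → L2 miss wb→B5 [D]
5: R B2 → L2 hit [D]
6: R B5 → L2 miss wb→B2 [-]
7: R B0 → L0 hit [D]
8: R B6 → L0 miss wb→B0 [-]
9: R B6 → L0 hit [-]
10: R B6 → L0 hit [-]
11: W B2 → L2 miss [D]
12: R B1 → L1 miss [-]
13: R B5 → L2 miss wb→B2 [-]
14: W B8 → L2 miss [D]
15: R B3 → L0 miss [-]

DIRTY = [8]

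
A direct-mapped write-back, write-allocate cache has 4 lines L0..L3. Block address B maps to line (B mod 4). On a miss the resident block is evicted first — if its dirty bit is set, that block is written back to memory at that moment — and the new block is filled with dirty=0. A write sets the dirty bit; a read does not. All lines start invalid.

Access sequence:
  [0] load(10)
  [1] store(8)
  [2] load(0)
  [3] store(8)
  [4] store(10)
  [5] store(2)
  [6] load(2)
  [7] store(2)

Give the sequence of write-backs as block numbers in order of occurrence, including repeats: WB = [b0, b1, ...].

WB = [8, 10]

  0 | R B10 → L2 miss [-]
  1 | W B8 → L0 miss [D]
  2 | R B0 → L0 miss wb→B8 [-]
  3 | W B8 → L0 miss [D]
  4 | W B10 → L2 hit [D]
  5 | W B2 → L2 miss wb→B10 [D]
  6 | R B2 → L2 hit [D]
  7 | W B2 → L2 hit [D]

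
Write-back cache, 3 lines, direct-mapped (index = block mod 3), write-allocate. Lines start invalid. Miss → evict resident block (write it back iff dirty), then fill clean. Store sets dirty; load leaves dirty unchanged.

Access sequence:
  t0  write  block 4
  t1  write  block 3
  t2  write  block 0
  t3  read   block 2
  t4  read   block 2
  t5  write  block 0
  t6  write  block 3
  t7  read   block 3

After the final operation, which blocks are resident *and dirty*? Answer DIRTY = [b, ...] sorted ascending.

DIRTY = [3, 4]

0: W B4 -> L1 miss  d=D]
1: W B3 -> L0 miss  d=D]
2: W B0 -> L0 miss wb->B3  d=D]
3: R B2 -> L2 miss  d=-]
4: R B2 -> L2 hit  d=-]
5: W B0 -> L0 hit  d=D]
6: W B3 -> L0 miss wb->B0  d=D]
7: R B3 -> L0 hit  d=D]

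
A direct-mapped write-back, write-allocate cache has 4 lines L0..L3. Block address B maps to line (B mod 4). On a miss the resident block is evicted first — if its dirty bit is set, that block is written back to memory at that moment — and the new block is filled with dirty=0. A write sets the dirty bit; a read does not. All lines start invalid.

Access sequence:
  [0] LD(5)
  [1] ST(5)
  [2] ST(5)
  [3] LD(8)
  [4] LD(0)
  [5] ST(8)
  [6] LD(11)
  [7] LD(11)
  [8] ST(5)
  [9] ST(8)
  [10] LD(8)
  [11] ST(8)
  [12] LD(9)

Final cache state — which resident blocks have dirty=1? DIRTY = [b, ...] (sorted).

DIRTY = [8]

0: R B5 -> L1 miss  d=-]
1: W B5 -> L1 hit  d=D]
2: W B5 -> L1 hit  d=D]
3: R B8 -> L0 miss  d=-]
4: R B0 -> L0 miss  d=-]
5: W B8 -> L0 miss  d=D]
6: R B11 -> L3 miss  d=-]
7: R B11 -> L3 hit  d=-]
8: W B5 -> L1 hit  d=D]
9: W B8 -> L0 hit  d=D]
10: R B8 -> L0 hit  d=D]
11: W B8 -> L0 hit  d=D]
12: R B9 -> L1 miss wb->B5  d=-]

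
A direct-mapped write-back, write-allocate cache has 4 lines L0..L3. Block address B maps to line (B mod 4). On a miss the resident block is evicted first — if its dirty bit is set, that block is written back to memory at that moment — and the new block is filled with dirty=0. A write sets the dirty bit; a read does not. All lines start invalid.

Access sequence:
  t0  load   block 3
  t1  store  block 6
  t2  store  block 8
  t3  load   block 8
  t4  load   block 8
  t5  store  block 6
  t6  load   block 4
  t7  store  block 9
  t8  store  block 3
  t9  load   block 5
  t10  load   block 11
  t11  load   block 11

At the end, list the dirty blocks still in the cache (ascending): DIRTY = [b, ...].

DIRTY = [6]

  0 | R B3 → L3 miss [-]
  1 | W B6 → L2 miss [D]
  2 | W B8 → L0 miss [D]
  3 | R B8 → L0 hit [D]
  4 | R B8 → L0 hit [D]
  5 | W B6 → L2 hit [D]
  6 | R B4 → L0 miss wb→B8 [-]
  7 | W B9 → L1 miss [D]
  8 | W B3 → L3 hit [D]
  9 | R B5 → L1 miss wb→B9 [-]
  10 | R B11 → L3 miss wb→B3 [-]
  11 | R B11 → L3 hit [-]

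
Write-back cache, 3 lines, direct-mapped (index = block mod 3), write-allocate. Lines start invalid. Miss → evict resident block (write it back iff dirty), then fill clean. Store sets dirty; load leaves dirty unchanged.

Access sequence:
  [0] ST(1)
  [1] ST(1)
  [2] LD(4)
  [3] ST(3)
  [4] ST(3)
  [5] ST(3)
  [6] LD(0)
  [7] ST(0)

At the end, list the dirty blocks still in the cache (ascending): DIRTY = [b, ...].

DIRTY = [0]

  0 | W B1 → L1 miss [D]
  1 | W B1 → L1 hit [D]
  2 | R B4 → L1 miss wb→B1 [-]
  3 | W B3 → L0 miss [D]
  4 | W B3 → L0 hit [D]
  5 | W B3 → L0 hit [D]
  6 | R B0 → L0 miss wb→B3 [-]
  7 | W B0 → L0 hit [D]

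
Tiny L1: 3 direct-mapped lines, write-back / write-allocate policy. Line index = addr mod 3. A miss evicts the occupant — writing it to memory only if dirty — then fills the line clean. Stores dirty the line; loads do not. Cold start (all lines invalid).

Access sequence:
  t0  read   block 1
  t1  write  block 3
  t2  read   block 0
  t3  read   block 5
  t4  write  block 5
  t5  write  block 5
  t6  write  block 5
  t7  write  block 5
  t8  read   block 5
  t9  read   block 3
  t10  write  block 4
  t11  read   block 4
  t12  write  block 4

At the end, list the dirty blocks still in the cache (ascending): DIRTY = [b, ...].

0: R B1 -> L1 miss  d=-]
1: W B3 -> L0 miss  d=D]
2: R B0 -> L0 miss wb->B3  d=-]
3: R B5 -> L2 miss  d=-]
4: W B5 -> L2 hit  d=D]
5: W B5 -> L2 hit  d=D]
6: W B5 -> L2 hit  d=D]
7: W B5 -> L2 hit  d=D]
8: R B5 -> L2 hit  d=D]
9: R B3 -> L0 miss  d=-]
10: W B4 -> L1 miss  d=D]
11: R B4 -> L1 hit  d=D]
12: W B4 -> L1 hit  d=D]

DIRTY = [4, 5]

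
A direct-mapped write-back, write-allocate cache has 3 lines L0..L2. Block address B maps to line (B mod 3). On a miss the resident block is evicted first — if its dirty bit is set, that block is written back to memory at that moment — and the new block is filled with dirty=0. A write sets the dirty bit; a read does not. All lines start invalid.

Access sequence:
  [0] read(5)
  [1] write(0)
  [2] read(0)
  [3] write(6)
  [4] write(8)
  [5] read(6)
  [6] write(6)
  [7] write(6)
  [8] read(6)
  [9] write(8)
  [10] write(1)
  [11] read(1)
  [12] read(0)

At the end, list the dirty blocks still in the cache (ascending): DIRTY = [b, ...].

0: R B5 -> L2 miss  d=-]
1: W B0 -> L0 miss  d=D]
2: R B0 -> L0 hit  d=D]
3: W B6 -> L0 miss wb->B0  d=D]
4: W B8 -> L2 miss  d=D]
5: R B6 -> L0 hit  d=D]
6: W B6 -> L0 hit  d=D]
7: W B6 -> L0 hit  d=D]
8: R B6 -> L0 hit  d=D]
9: W B8 -> L2 hit  d=D]
10: W B1 -> L1 miss  d=D]
11: R B1 -> L1 hit  d=D]
12: R B0 -> L0 miss wb->B6  d=-]

DIRTY = [1, 8]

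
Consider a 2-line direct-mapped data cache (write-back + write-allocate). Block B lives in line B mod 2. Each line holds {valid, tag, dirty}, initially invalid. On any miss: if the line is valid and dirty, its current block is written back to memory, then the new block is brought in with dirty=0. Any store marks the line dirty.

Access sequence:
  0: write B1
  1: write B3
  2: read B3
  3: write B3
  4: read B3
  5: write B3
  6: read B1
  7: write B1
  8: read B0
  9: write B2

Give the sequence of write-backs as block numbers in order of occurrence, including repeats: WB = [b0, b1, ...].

WB = [1, 3]

0: W B1 -> L1 miss  d=D]
1: W B3 -> L1 miss wb->B1  d=D]
2: R B3 -> L1 hit  d=D]
3: W B3 -> L1 hit  d=D]
4: R B3 -> L1 hit  d=D]
5: W B3 -> L1 hit  d=D]
6: R B1 -> L1 miss wb->B3  d=-]
7: W B1 -> L1 hit  d=D]
8: R B0 -> L0 miss  d=-]
9: W B2 -> L0 miss  d=D]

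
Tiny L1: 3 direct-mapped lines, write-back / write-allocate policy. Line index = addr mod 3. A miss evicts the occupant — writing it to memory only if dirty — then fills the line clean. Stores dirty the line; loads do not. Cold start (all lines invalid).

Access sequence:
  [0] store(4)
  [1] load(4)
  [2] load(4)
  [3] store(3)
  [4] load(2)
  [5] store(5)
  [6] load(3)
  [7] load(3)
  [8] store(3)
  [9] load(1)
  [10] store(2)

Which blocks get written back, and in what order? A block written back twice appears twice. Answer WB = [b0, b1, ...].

WB = [4, 5]

0: W B4 → L1 miss [D]
1: R B4 → L1 hit [D]
2: R B4 → L1 hit [D]
3: W B3 → L0 miss [D]
4: R B2 → L2 miss [-]
5: W B5 → L2 miss [D]
6: R B3 → L0 hit [D]
7: R B3 → L0 hit [D]
8: W B3 → L0 hit [D]
9: R B1 → L1 miss wb→B4 [-]
10: W B2 → L2 miss wb→B5 [D]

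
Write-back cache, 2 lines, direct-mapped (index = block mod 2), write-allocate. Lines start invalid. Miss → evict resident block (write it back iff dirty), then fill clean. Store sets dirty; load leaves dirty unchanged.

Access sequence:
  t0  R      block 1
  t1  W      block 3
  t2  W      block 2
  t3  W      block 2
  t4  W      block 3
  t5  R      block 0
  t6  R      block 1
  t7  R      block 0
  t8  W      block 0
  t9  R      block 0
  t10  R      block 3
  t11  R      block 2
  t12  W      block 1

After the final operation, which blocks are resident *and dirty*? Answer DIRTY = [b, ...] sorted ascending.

DIRTY = [1]

0: R B1 -> L1 miss  d=-]
1: W B3 -> L1 miss  d=D]
2: W B2 -> L0 miss  d=D]
3: W B2 -> L0 hit  d=D]
4: W B3 -> L1 hit  d=D]
5: R B0 -> L0 miss wb->B2  d=-]
6: R B1 -> L1 miss wb->B3  d=-]
7: R B0 -> L0 hit  d=-]
8: W B0 -> L0 hit  d=D]
9: R B0 -> L0 hit  d=D]
10: R B3 -> L1 miss  d=-]
11: R B2 -> L0 miss wb->B0  d=-]
12: W B1 -> L1 miss  d=D]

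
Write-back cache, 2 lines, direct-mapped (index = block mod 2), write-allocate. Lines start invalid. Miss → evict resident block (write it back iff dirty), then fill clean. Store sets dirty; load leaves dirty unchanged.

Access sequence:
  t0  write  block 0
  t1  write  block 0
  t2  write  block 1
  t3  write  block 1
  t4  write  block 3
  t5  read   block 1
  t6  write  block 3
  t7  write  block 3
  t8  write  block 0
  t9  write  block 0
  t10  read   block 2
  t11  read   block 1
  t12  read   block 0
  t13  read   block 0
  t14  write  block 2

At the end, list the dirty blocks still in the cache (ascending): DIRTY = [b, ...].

DIRTY = [2]

0: W B0 → L0 miss [D]
1: W B0 → L0 hit [D]
2: W B1 → L1 miss [D]
3: W B1 → L1 hit [D]
4: W B3 → L1 miss wb→B1 [D]
5: R B1 → L1 miss wb→B3 [-]
6: W B3 → L1 miss [D]
7: W B3 → L1 hit [D]
8: W B0 → L0 hit [D]
9: W B0 → L0 hit [D]
10: R B2 → L0 miss wb→B0 [-]
11: R B1 → L1 miss wb→B3 [-]
12: R B0 → L0 miss [-]
13: R B0 → L0 hit [-]
14: W B2 → L0 miss [D]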